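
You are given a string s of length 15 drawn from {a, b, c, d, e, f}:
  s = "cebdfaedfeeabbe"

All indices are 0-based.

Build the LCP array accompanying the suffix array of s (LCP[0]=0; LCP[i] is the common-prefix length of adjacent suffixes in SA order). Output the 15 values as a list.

rank→(start, suffix):
  0 → (11, 'abbe')
  1 → (5, 'aedfeeabbe')
  2 → (12, 'bbe')
  3 → (2, 'bdfaedfeeabbe')
  4 → (13, 'be')
  5 → (0, 'cebdfaedfeeabbe')
  6 → (3, 'dfaedfeeabbe')
  7 → (7, 'dfeeabbe')
  8 → (14, 'e')
  9 → (10, 'eabbe')
  10 → (1, 'ebdfaedfeeabbe')
  11 → (6, 'edfeeabbe')
  12 → (9, 'eeabbe')
  13 → (4, 'faedfeeabbe')
  14 → (8, 'feeabbe')

SA = [11, 5, 12, 2, 13, 0, 3, 7, 14, 10, 1, 6, 9, 4, 8]
i: (SA[i-1],SA[i]) lcp shared
  1: (11,5) 1 'a'
  2: (5,12) 0 ''
  3: (12,2) 1 'b'
  4: (2,13) 1 'b'
  5: (13,0) 0 ''
  6: (0,3) 0 ''
  7: (3,7) 2 'df'
  8: (7,14) 0 ''
  9: (14,10) 1 'e'
  10: (10,1) 1 'e'
  11: (1,6) 1 'e'
  12: (6,9) 1 'e'
  13: (9,4) 0 ''
  14: (4,8) 1 'f'

[0, 1, 0, 1, 1, 0, 0, 2, 0, 1, 1, 1, 1, 0, 1]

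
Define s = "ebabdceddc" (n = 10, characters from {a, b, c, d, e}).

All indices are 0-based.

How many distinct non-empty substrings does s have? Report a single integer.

49

sorted suffixes:
  #0 SA[0]=2  'abdceddc'
  #1 SA[1]=1  'babdceddc'
  #2 SA[2]=3  'bdceddc'
  #3 SA[3]=9  'c'
  #4 SA[4]=5  'ceddc'
  #5 SA[5]=8  'dc'
  #6 SA[6]=4  'dceddc'
  #7 SA[7]=7  'ddc'
  #8 SA[8]=0  'ebabdceddc'
  #9 SA[9]=6  'eddc'

SA = [2, 1, 3, 9, 5, 8, 4, 7, 0, 6]
rank  pair      lcp
   1  s[2:],s[1:]  0  ''
   2  s[1:],s[3:]  1  'b'
   3  s[3:],s[9:]  0  ''
   4  s[9:],s[5:]  1  'c'
   5  s[5:],s[8:]  0  ''
   6  s[8:],s[4:]  2  'dc'
   7  s[4:],s[7:]  1  'd'
   8  s[7:],s[0:]  0  ''
   9  s[0:],s[6:]  1  'e'

n(n+1)/2 = 10·11/2 = 55
Σ LCP = 0 + 0 + 1 + 0 + 1 + 0 + 2 + 1 + 0 + 1 = 6
distinct = 55 − 6 = 49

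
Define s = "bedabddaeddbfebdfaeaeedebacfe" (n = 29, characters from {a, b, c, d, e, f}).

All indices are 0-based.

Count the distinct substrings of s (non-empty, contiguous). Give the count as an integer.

403

rank | idx | suffix
   0 |   3 | abddaeddbfebdfaeaeedebacfe
   1 |  25 | acfe
   2 |  17 | aeaeedebacfe
   3 |   7 | aeddbfebdfaeaeedebacfe
   4 |  19 | aeedebacfe
   5 |  24 | bacfe
   6 |   4 | bddaeddbfebdfaeaeedebacfe
   7 |  14 | bdfaeaeedebacfe
   8 |   0 | bedabddaeddbfebdfaeaeedebacfe
   9 |  11 | bfebdfaeaeedebacfe
  10 |  26 | cfe
  11 |   2 | dabddaeddbfebdfaeaeedebacfe
  12 |   6 | daeddbfebdfaeaeedebacfe
  13 |  10 | dbfebdfaeaeedebacfe
  14 |   5 | ddaeddbfebdfaeaeedebacfe
  15 |   9 | ddbfebdfaeaeedebacfe
  16 |  22 | debacfe
  17 |  15 | dfaeaeedebacfe
  18 |  28 | e
  19 |  18 | eaeedebacfe
  20 |  23 | ebacfe
  21 |  13 | ebdfaeaeedebacfe
  22 |   1 | edabddaeddbfebdfaeaeedebacfe
  23 |   8 | eddbfebdfaeaeedebacfe
  24 |  21 | edebacfe
  25 |  20 | eedebacfe
  26 |  16 | faeaeedebacfe
  27 |  27 | fe
  28 |  12 | febdfaeaeedebacfe

SA = [3, 25, 17, 7, 19, 24, 4, 14, 0, 11, 26, 2, 6, 10, 5, 9, 22, 15, 28, 18, 23, 13, 1, 8, 21, 20, 16, 27, 12]
rank  pair      lcp
   1  s[3:],s[25:]  1  'a'
   2  s[25:],s[17:]  1  'a'
   3  s[17:],s[7:]  2  'ae'
   4  s[7:],s[19:]  2  'ae'
   5  s[19:],s[24:]  0  ''
   6  s[24:],s[4:]  1  'b'
   7  s[4:],s[14:]  2  'bd'
   8  s[14:],s[0:]  1  'b'
   9  s[0:],s[11:]  1  'b'
  10  s[11:],s[26:]  0  ''
  11  s[26:],s[2:]  0  ''
  12  s[2:],s[6:]  2  'da'
  13  s[6:],s[10:]  1  'd'
  14  s[10:],s[5:]  1  'd'
  15  s[5:],s[9:]  2  'dd'
  16  s[9:],s[22:]  1  'd'
  17  s[22:],s[15:]  1  'd'
  18  s[15:],s[28:]  0  ''
  19  s[28:],s[18:]  1  'e'
  20  s[18:],s[23:]  1  'e'
  21  s[23:],s[13:]  2  'eb'
  22  s[13:],s[1:]  1  'e'
  23  s[1:],s[8:]  2  'ed'
  24  s[8:],s[21:]  2  'ed'
  25  s[21:],s[20:]  1  'e'
  26  s[20:],s[16:]  0  ''
  27  s[16:],s[27:]  1  'f'
  28  s[27:],s[12:]  2  'fe'

n(n+1)/2 = 29·30/2 = 435
Σ LCP = 0 + 1 + 1 + 2 + 2 + 0 + 1 + 2 + 1 + 1 + 0 + 0 + 2 + 1 + 1 + 2 + 1 + 1 + 0 + 1 + 1 + 2 + 1 + 2 + 2 + 1 + 0 + 1 + 2 = 32
distinct = 435 − 32 = 403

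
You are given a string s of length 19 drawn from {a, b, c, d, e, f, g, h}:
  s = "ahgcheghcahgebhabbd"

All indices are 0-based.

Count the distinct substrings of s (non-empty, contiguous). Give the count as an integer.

rank→(start, suffix):
  0 → (15, 'abbd')
  1 → (0, 'ahgcheghcahgebhabbd')
  2 → (9, 'ahgebhabbd')
  3 → (16, 'bbd')
  4 → (17, 'bd')
  5 → (13, 'bhabbd')
  6 → (8, 'cahgebhabbd')
  7 → (3, 'cheghcahgebhabbd')
  8 → (18, 'd')
  9 → (12, 'ebhabbd')
  10 → (5, 'eghcahgebhabbd')
  11 → (2, 'gcheghcahgebhabbd')
  12 → (11, 'gebhabbd')
  13 → (6, 'ghcahgebhabbd')
  14 → (14, 'habbd')
  15 → (7, 'hcahgebhabbd')
  16 → (4, 'heghcahgebhabbd')
  17 → (1, 'hgcheghcahgebhabbd')
  18 → (10, 'hgebhabbd')

SA = [15, 0, 9, 16, 17, 13, 8, 3, 18, 12, 5, 2, 11, 6, 14, 7, 4, 1, 10]
[i] adj suffixes → lcp
  [1] 15/0 → 1 ('a')
  [2] 0/9 → 3 ('ahg')
  [3] 9/16 → 0 ('')
  [4] 16/17 → 1 ('b')
  [5] 17/13 → 1 ('b')
  [6] 13/8 → 0 ('')
  [7] 8/3 → 1 ('c')
  [8] 3/18 → 0 ('')
  [9] 18/12 → 0 ('')
  [10] 12/5 → 1 ('e')
  [11] 5/2 → 0 ('')
  [12] 2/11 → 1 ('g')
  [13] 11/6 → 1 ('g')
  [14] 6/14 → 0 ('')
  [15] 14/7 → 1 ('h')
  [16] 7/4 → 1 ('h')
  [17] 4/1 → 1 ('h')
  [18] 1/10 → 2 ('hg')

n(n+1)/2 = 19·20/2 = 190
Σ LCP = 0 + 1 + 3 + 0 + 1 + 1 + 0 + 1 + 0 + 0 + 1 + 0 + 1 + 1 + 0 + 1 + 1 + 1 + 2 = 15
distinct = 190 − 15 = 175

175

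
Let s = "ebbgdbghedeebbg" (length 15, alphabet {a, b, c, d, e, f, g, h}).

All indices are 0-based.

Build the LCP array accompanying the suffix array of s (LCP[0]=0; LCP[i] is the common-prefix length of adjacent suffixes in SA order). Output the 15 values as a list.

rank | idx | suffix
   0 |  12 | bbg
   1 |   1 | bbgdbghedeebbg
   2 |  13 | bg
   3 |   2 | bgdbghedeebbg
   4 |   5 | bghedeebbg
   5 |   4 | dbghedeebbg
   6 |   9 | deebbg
   7 |  11 | ebbg
   8 |   0 | ebbgdbghedeebbg
   9 |   8 | edeebbg
  10 |  10 | eebbg
  11 |  14 | g
  12 |   3 | gdbghedeebbg
  13 |   6 | ghedeebbg
  14 |   7 | hedeebbg

SA = [12, 1, 13, 2, 5, 4, 9, 11, 0, 8, 10, 14, 3, 6, 7]
i: (SA[i-1],SA[i]) lcp shared
  1: (12,1) 3 'bbg'
  2: (1,13) 1 'b'
  3: (13,2) 2 'bg'
  4: (2,5) 2 'bg'
  5: (5,4) 0 ''
  6: (4,9) 1 'd'
  7: (9,11) 0 ''
  8: (11,0) 4 'ebbg'
  9: (0,8) 1 'e'
  10: (8,10) 1 'e'
  11: (10,14) 0 ''
  12: (14,3) 1 'g'
  13: (3,6) 1 'g'
  14: (6,7) 0 ''

[0, 3, 1, 2, 2, 0, 1, 0, 4, 1, 1, 0, 1, 1, 0]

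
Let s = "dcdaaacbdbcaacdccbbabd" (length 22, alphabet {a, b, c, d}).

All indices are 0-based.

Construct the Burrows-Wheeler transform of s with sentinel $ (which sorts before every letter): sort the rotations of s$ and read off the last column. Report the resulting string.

rank  rotation                 last
    0  $dcdaaacbdbcaacdccbbabd  d
    1  aaacbdbcaacdccbbabd$dcd  d
    2  aacbdbcaacdccbbabd$dcda  a
    3  aacdccbbabd$dcdaaacbdbc  c
    4  abd$dcdaaacbdbcaacdccbb  b
    5  acbdbcaacdccbbabd$dcdaa  a
    6  acdccbbabd$dcdaaacbdbca  a
    7  babd$dcdaaacbdbcaacdccb  b
    8  bbabd$dcdaaacbdbcaacdcc  c
    9  bcaacdccbbabd$dcdaaacbd  d
   10  bd$dcdaaacbdbcaacdccbba  a
   11  bdbcaacdccbbabd$dcdaaac  c
   12  caacdccbbabd$dcdaaacbdb  b
   13  cbbabd$dcdaaacbdbcaacdc  c
   14  cbdbcaacdccbbabd$dcdaaa  a
   15  ccbbabd$dcdaaacbdbcaacd  d
   16  cdaaacbdbcaacdccbbabd$d  d
   17  cdccbbabd$dcdaaacbdbcaa  a
   18  d$dcdaaacbdbcaacdccbbab  b
   19  daaacbdbcaacdccbbabd$dc  c
   20  dbcaacdccbbabd$dcdaaacb  b
   21  dccbbabd$dcdaaacbdbcaac  c
   22  dcdaaacbdbcaacdccbbabd$  $

ddacbaabcdacbcaddabcbc$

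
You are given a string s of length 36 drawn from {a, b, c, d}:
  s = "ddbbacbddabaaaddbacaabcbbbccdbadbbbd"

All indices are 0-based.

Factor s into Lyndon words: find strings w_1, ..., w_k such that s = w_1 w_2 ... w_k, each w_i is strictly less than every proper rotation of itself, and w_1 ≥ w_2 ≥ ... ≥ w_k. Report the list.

["d", "d", "b", "b", "acbdd", "ab", "aaaddbacaabcbbbccdbadbbbd"]

emit factor 1: 'd' (i=0, period=1)
emit factor 2: 'd' (i=1, period=1)
emit factor 3: 'b' (i=2, period=1)
emit factor 4: 'b' (i=3, period=1)
emit factor 5: 'acbdd' (i=4, period=5)
emit factor 6: 'ab' (i=9, period=2)
emit factor 7: 'aaaddbacaabcbbbccdbadbbbd' (i=11, period=25)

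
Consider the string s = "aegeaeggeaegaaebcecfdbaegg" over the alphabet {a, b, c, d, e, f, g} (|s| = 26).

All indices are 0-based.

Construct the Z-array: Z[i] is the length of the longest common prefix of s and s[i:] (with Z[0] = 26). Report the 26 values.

Z[0]=26
i=1: fresh scan; Z[1]=0
i=2: fresh scan; Z[2]=0
i=3: fresh scan; Z[3]=0
i=4: fresh scan; Z[4]=3 scan→box=[4,7)
i=5: min(r-i=2, Z[1]=0)=0; Z[5]=0
i=6: min(r-i=1, Z[2]=0)=0; Z[6]=0
i=7: fresh scan; Z[7]=0
i=8: fresh scan; Z[8]=0
i=9: fresh scan; Z[9]=3 scan→box=[9,12)
i=10: min(r-i=2, Z[1]=0)=0; Z[10]=0
i=11: min(r-i=1, Z[2]=0)=0; Z[11]=0
i=12: fresh scan; Z[12]=1 scan→box=[12,13)
i=13: fresh scan; Z[13]=2 scan→box=[13,15)
i=14: min(r-i=1, Z[1]=0)=0; Z[14]=0
i=15: fresh scan; Z[15]=0
i=16: fresh scan; Z[16]=0
i=17: fresh scan; Z[17]=0
i=18: fresh scan; Z[18]=0
i=19: fresh scan; Z[19]=0
i=20: fresh scan; Z[20]=0
i=21: fresh scan; Z[21]=0
i=22: fresh scan; Z[22]=3 scan→box=[22,25)
i=23: min(r-i=2, Z[1]=0)=0; Z[23]=0
i=24: min(r-i=1, Z[2]=0)=0; Z[24]=0
i=25: fresh scan; Z[25]=0

[26, 0, 0, 0, 3, 0, 0, 0, 0, 3, 0, 0, 1, 2, 0, 0, 0, 0, 0, 0, 0, 0, 3, 0, 0, 0]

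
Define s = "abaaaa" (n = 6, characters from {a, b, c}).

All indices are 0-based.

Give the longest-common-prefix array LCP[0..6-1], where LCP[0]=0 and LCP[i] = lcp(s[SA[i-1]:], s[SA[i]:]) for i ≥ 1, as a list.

[0, 1, 2, 3, 1, 0]

rank→(start, suffix):
  0 → (5, 'a')
  1 → (4, 'aa')
  2 → (3, 'aaa')
  3 → (2, 'aaaa')
  4 → (0, 'abaaaa')
  5 → (1, 'baaaa')

SA = [5, 4, 3, 2, 0, 1]
i: (SA[i-1],SA[i]) lcp shared
  1: (5,4) 1 'a'
  2: (4,3) 2 'aa'
  3: (3,2) 3 'aaa'
  4: (2,0) 1 'a'
  5: (0,1) 0 ''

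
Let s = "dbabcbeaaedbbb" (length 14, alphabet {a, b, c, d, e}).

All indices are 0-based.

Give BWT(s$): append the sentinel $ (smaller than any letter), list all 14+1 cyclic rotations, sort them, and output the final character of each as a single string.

bebabdbdacb$eba

rank  rotation         last
    0  $dbabcbeaaedbbb  b
    1  aaedbbb$dbabcbe  e
    2  abcbeaaedbbb$db  b
    3  aedbbb$dbabcbea  a
    4  b$dbabcbeaaedbb  b
    5  babcbeaaedbbb$d  d
    6  bb$dbabcbeaaedb  b
    7  bbb$dbabcbeaaed  d
    8  bcbeaaedbbb$dba  a
    9  beaaedbbb$dbabc  c
   10  cbeaaedbbb$dbab  b
   11  dbabcbeaaedbbb$  $
   12  dbbb$dbabcbeaae  e
   13  eaaedbbb$dbabcb  b
   14  edbbb$dbabcbeaa  a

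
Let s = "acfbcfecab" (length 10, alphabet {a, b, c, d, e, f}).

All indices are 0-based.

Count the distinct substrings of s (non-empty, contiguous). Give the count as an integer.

sorted suffixes:
  #0 SA[0]=8  'ab'
  #1 SA[1]=0  'acfbcfecab'
  #2 SA[2]=9  'b'
  #3 SA[3]=3  'bcfecab'
  #4 SA[4]=7  'cab'
  #5 SA[5]=1  'cfbcfecab'
  #6 SA[6]=4  'cfecab'
  #7 SA[7]=6  'ecab'
  #8 SA[8]=2  'fbcfecab'
  #9 SA[9]=5  'fecab'

SA = [8, 0, 9, 3, 7, 1, 4, 6, 2, 5]
i: (SA[i-1],SA[i]) lcp shared
  1: (8,0) 1 'a'
  2: (0,9) 0 ''
  3: (9,3) 1 'b'
  4: (3,7) 0 ''
  5: (7,1) 1 'c'
  6: (1,4) 2 'cf'
  7: (4,6) 0 ''
  8: (6,2) 0 ''
  9: (2,5) 1 'f'

n(n+1)/2 = 10·11/2 = 55
Σ LCP = 0 + 1 + 0 + 1 + 0 + 1 + 2 + 0 + 0 + 1 = 6
distinct = 55 − 6 = 49

49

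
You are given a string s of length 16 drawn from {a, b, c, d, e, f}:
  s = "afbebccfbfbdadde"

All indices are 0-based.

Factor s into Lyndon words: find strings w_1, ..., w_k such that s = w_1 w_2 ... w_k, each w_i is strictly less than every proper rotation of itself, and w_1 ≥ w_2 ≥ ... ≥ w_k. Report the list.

["afbebccfbfbd", "adde"]

emit factor 1: 'afbebccfbfbd' (i=0, period=12)
emit factor 2: 'adde' (i=12, period=4)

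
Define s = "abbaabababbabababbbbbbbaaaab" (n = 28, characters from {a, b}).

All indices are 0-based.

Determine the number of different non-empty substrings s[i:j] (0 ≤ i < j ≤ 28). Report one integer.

rank→(start, suffix):
  0 → (23, 'aaaab')
  1 → (24, 'aaab')
  2 → (25, 'aab')
  3 → (3, 'aabababbabababbbbbbbaaaab')
  4 → (26, 'ab')
  5 → (4, 'abababbabababbbbbbbaaaab')
  6 → (11, 'abababbbbbbbaaaab')
  7 → (6, 'ababbabababbbbbbbaaaab')
  8 → (13, 'ababbbbbbbaaaab')
  9 → (0, 'abbaabababbabababbbbbbbaaaab')
  10 → (8, 'abbabababbbbbbbaaaab')
  11 → (15, 'abbbbbbbaaaab')
  12 → (27, 'b')
  13 → (22, 'baaaab')
  14 → (2, 'baabababbabababbbbbbbaaaab')
  15 → (10, 'babababbbbbbbaaaab')
  16 → (5, 'bababbabababbbbbbbaaaab')
  17 → (12, 'bababbbbbbbaaaab')
  18 → (7, 'babbabababbbbbbbaaaab')
  19 → (14, 'babbbbbbbaaaab')
  20 → (21, 'bbaaaab')
  21 → (1, 'bbaabababbabababbbbbbbaaaab')
  22 → (9, 'bbabababbbbbbbaaaab')
  23 → (20, 'bbbaaaab')
  24 → (19, 'bbbbaaaab')
  25 → (18, 'bbbbbaaaab')
  26 → (17, 'bbbbbbaaaab')
  27 → (16, 'bbbbbbbaaaab')

SA = [23, 24, 25, 3, 26, 4, 11, 6, 13, 0, 8, 15, 27, 22, 2, 10, 5, 12, 7, 14, 21, 1, 9, 20, 19, 18, 17, 16]
i: (SA[i-1],SA[i]) lcp shared
  1: (23,24) 3 'aaa'
  2: (24,25) 2 'aa'
  3: (25,3) 3 'aab'
  4: (3,26) 1 'a'
  5: (26,4) 2 'ab'
  6: (4,11) 7 'abababb'
  7: (11,6) 4 'abab'
  8: (6,13) 5 'ababb'
  9: (13,0) 2 'ab'
  10: (0,8) 4 'abba'
  11: (8,15) 3 'abb'
  12: (15,27) 0 ''
  13: (27,22) 1 'b'
  14: (22,2) 3 'baa'
  15: (2,10) 2 'ba'
  16: (10,5) 5 'babab'
  17: (5,12) 6 'bababb'
  18: (12,7) 3 'bab'
  19: (7,14) 4 'babb'
  20: (14,21) 1 'b'
  21: (21,1) 4 'bbaa'
  22: (1,9) 3 'bba'
  23: (9,20) 2 'bb'
  24: (20,19) 3 'bbb'
  25: (19,18) 4 'bbbb'
  26: (18,17) 5 'bbbbb'
  27: (17,16) 6 'bbbbbb'

n(n+1)/2 = 28·29/2 = 406
Σ LCP = 0 + 3 + 2 + 3 + 1 + 2 + 7 + 4 + 5 + 2 + 4 + 3 + 0 + 1 + 3 + 2 + 5 + 6 + 3 + 4 + 1 + 4 + 3 + 2 + 3 + 4 + 5 + 6 = 88
distinct = 406 − 88 = 318

318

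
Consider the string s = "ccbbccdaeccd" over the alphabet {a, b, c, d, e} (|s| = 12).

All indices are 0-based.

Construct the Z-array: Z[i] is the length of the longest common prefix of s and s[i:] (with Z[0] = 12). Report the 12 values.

[12, 1, 0, 0, 2, 1, 0, 0, 0, 2, 1, 0]

Z[0]=12
i=1: fresh scan; Z[1]=1 scan→box=[1,2)
i=2: fresh scan; Z[2]=0
i=3: fresh scan; Z[3]=0
i=4: fresh scan; Z[4]=2 scan→box=[4,6)
i=5: min(r-i=1, Z[1]=1)=1; Z[5]=1
i=6: fresh scan; Z[6]=0
i=7: fresh scan; Z[7]=0
i=8: fresh scan; Z[8]=0
i=9: fresh scan; Z[9]=2 scan→box=[9,11)
i=10: min(r-i=1, Z[1]=1)=1; Z[10]=1
i=11: fresh scan; Z[11]=0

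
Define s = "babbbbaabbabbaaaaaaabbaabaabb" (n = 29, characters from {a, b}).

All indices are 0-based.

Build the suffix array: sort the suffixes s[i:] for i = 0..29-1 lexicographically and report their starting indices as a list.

[13, 14, 15, 16, 17, 22, 25, 18, 6, 23, 26, 10, 19, 7, 1, 28, 12, 21, 24, 5, 9, 0, 27, 11, 20, 4, 8, 3, 2]

rank→(start, suffix):
  0 → (13, 'aaaaaaabbaabaabb')
  1 → (14, 'aaaaaabbaabaabb')
  2 → (15, 'aaaaabbaabaabb')
  3 → (16, 'aaaabbaabaabb')
  4 → (17, 'aaabbaabaabb')
  5 → (22, 'aabaabb')
  6 → (25, 'aabb')
  7 → (18, 'aabbaabaabb')
  8 → (6, 'aabbabbaaaaaaabbaabaabb')
  9 → (23, 'abaabb')
  10 → (26, 'abb')
  11 → (10, 'abbaaaaaaabbaabaabb')
  12 → (19, 'abbaabaabb')
  13 → (7, 'abbabbaaaaaaabbaabaabb')
  14 → (1, 'abbbbaabbabbaaaaaaabbaabaabb')
  15 → (28, 'b')
  16 → (12, 'baaaaaaabbaabaabb')
  17 → (21, 'baabaabb')
  18 → (24, 'baabb')
  19 → (5, 'baabbabbaaaaaaabbaabaabb')
  20 → (9, 'babbaaaaaaabbaabaabb')
  21 → (0, 'babbbbaabbabbaaaaaaabbaabaabb')
  22 → (27, 'bb')
  23 → (11, 'bbaaaaaaabbaabaabb')
  24 → (20, 'bbaabaabb')
  25 → (4, 'bbaabbabbaaaaaaabbaabaabb')
  26 → (8, 'bbabbaaaaaaabbaabaabb')
  27 → (3, 'bbbaabbabbaaaaaaabbaabaabb')
  28 → (2, 'bbbbaabbabbaaaaaaabbaabaabb')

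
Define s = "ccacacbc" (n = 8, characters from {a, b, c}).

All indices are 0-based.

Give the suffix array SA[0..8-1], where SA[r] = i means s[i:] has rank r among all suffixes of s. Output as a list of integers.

[2, 4, 6, 7, 1, 3, 5, 0]

sorted suffixes:
  #0 SA[0]=2  'acacbc'
  #1 SA[1]=4  'acbc'
  #2 SA[2]=6  'bc'
  #3 SA[3]=7  'c'
  #4 SA[4]=1  'cacacbc'
  #5 SA[5]=3  'cacbc'
  #6 SA[6]=5  'cbc'
  #7 SA[7]=0  'ccacacbc'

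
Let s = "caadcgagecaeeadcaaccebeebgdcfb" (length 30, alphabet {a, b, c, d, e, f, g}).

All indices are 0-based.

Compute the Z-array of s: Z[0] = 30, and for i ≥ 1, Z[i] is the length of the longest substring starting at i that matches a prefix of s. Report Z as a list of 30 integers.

[30, 0, 0, 0, 1, 0, 0, 0, 0, 2, 0, 0, 0, 0, 0, 3, 0, 0, 1, 1, 0, 0, 0, 0, 0, 0, 0, 1, 0, 0]

Z[0]=30
i=1: fresh scan; Z[1]=0
i=2: fresh scan; Z[2]=0
i=3: fresh scan; Z[3]=0
i=4: fresh scan; Z[4]=1 extend→box=[4,5)
i=5: fresh scan; Z[5]=0
i=6: fresh scan; Z[6]=0
i=7: fresh scan; Z[7]=0
i=8: fresh scan; Z[8]=0
i=9: fresh scan; Z[9]=2 extend→box=[9,11)
i=10: min(r-i=1, Z[1]=0)=0; Z[10]=0
i=11: fresh scan; Z[11]=0
i=12: fresh scan; Z[12]=0
i=13: fresh scan; Z[13]=0
i=14: fresh scan; Z[14]=0
i=15: fresh scan; Z[15]=3 extend→box=[15,18)
i=16: min(r-i=2, Z[1]=0)=0; Z[16]=0
i=17: min(r-i=1, Z[2]=0)=0; Z[17]=0
i=18: fresh scan; Z[18]=1 extend→box=[18,19)
i=19: fresh scan; Z[19]=1 extend→box=[19,20)
i=20: fresh scan; Z[20]=0
i=21: fresh scan; Z[21]=0
i=22: fresh scan; Z[22]=0
i=23: fresh scan; Z[23]=0
i=24: fresh scan; Z[24]=0
i=25: fresh scan; Z[25]=0
i=26: fresh scan; Z[26]=0
i=27: fresh scan; Z[27]=1 extend→box=[27,28)
i=28: fresh scan; Z[28]=0
i=29: fresh scan; Z[29]=0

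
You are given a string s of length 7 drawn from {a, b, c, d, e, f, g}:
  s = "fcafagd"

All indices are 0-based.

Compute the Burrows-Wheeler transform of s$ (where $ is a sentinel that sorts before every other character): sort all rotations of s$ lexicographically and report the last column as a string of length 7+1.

rank  rotation  last
    0  $fcafagd  d
    1  afagd$fc  c
    2  agd$fcaf  f
    3  cafagd$f  f
    4  d$fcafag  g
    5  fagd$fca  a
    6  fcafagd$  $
    7  gd$fcafa  a

dcffga$a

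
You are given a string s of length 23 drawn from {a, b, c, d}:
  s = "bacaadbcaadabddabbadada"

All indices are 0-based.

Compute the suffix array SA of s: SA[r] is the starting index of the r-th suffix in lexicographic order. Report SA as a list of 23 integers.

rank→(start, suffix):
  0 → (22, 'a')
  1 → (8, 'aadabddabbadada')
  2 → (3, 'aadbcaadabddabbadada')
  3 → (15, 'abbadada')
  4 → (11, 'abddabbadada')
  5 → (1, 'acaadbcaadabddabbadada')
  6 → (20, 'ada')
  7 → (9, 'adabddabbadada')
  8 → (18, 'adada')
  9 → (4, 'adbcaadabddabbadada')
  10 → (0, 'bacaadbcaadabddabbadada')
  11 → (17, 'badada')
  12 → (16, 'bbadada')
  13 → (6, 'bcaadabddabbadada')
  14 → (12, 'bddabbadada')
  15 → (7, 'caadabddabbadada')
  16 → (2, 'caadbcaadabddabbadada')
  17 → (21, 'da')
  18 → (14, 'dabbadada')
  19 → (10, 'dabddabbadada')
  20 → (19, 'dada')
  21 → (5, 'dbcaadabddabbadada')
  22 → (13, 'ddabbadada')

[22, 8, 3, 15, 11, 1, 20, 9, 18, 4, 0, 17, 16, 6, 12, 7, 2, 21, 14, 10, 19, 5, 13]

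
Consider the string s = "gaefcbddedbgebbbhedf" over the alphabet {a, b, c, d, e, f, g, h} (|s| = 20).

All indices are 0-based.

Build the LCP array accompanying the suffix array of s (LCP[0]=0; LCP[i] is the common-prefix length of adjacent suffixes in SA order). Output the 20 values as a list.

[0, 0, 2, 1, 1, 1, 0, 0, 1, 1, 1, 0, 1, 2, 1, 0, 1, 0, 1, 0]

sorted suffixes:
  #0 SA[0]=1  'aefcbddedbgebbbhedf'
  #1 SA[1]=13  'bbbhedf'
  #2 SA[2]=14  'bbhedf'
  #3 SA[3]=5  'bddedbgebbbhedf'
  #4 SA[4]=10  'bgebbbhedf'
  #5 SA[5]=15  'bhedf'
  #6 SA[6]=4  'cbddedbgebbbhedf'
  #7 SA[7]=9  'dbgebbbhedf'
  #8 SA[8]=6  'ddedbgebbbhedf'
  #9 SA[9]=7  'dedbgebbbhedf'
  #10 SA[10]=18  'df'
  #11 SA[11]=12  'ebbbhedf'
  #12 SA[12]=8  'edbgebbbhedf'
  #13 SA[13]=17  'edf'
  #14 SA[14]=2  'efcbddedbgebbbhedf'
  #15 SA[15]=19  'f'
  #16 SA[16]=3  'fcbddedbgebbbhedf'
  #17 SA[17]=0  'gaefcbddedbgebbbhedf'
  #18 SA[18]=11  'gebbbhedf'
  #19 SA[19]=16  'hedf'

SA = [1, 13, 14, 5, 10, 15, 4, 9, 6, 7, 18, 12, 8, 17, 2, 19, 3, 0, 11, 16]
i: (SA[i-1],SA[i]) lcp shared
  1: (1,13) 0 ''
  2: (13,14) 2 'bb'
  3: (14,5) 1 'b'
  4: (5,10) 1 'b'
  5: (10,15) 1 'b'
  6: (15,4) 0 ''
  7: (4,9) 0 ''
  8: (9,6) 1 'd'
  9: (6,7) 1 'd'
  10: (7,18) 1 'd'
  11: (18,12) 0 ''
  12: (12,8) 1 'e'
  13: (8,17) 2 'ed'
  14: (17,2) 1 'e'
  15: (2,19) 0 ''
  16: (19,3) 1 'f'
  17: (3,0) 0 ''
  18: (0,11) 1 'g'
  19: (11,16) 0 ''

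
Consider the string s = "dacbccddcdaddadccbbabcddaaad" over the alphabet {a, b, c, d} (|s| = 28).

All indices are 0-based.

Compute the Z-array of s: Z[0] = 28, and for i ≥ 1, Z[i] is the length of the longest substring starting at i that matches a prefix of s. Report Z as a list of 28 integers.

Z[0]=28
i=1: outside box; Z[1]=0
i=2: outside box; Z[2]=0
i=3: outside box; Z[3]=0
i=4: outside box; Z[4]=0
i=5: outside box; Z[5]=0
i=6: outside box; Z[6]=1 scan→box=[6,7)
i=7: outside box; Z[7]=1 scan→box=[7,8)
i=8: outside box; Z[8]=0
i=9: outside box; Z[9]=2 scan→box=[9,11)
i=10: min(r-i=1, Z[1]=0)=0; Z[10]=0
i=11: outside box; Z[11]=1 scan→box=[11,12)
i=12: outside box; Z[12]=2 scan→box=[12,14)
i=13: min(r-i=1, Z[1]=0)=0; Z[13]=0
i=14: outside box; Z[14]=1 scan→box=[14,15)
i=15: outside box; Z[15]=0
i=16: outside box; Z[16]=0
i=17: outside box; Z[17]=0
i=18: outside box; Z[18]=0
i=19: outside box; Z[19]=0
i=20: outside box; Z[20]=0
i=21: outside box; Z[21]=0
i=22: outside box; Z[22]=1 scan→box=[22,23)
i=23: outside box; Z[23]=2 scan→box=[23,25)
i=24: min(r-i=1, Z[1]=0)=0; Z[24]=0
i=25: outside box; Z[25]=0
i=26: outside box; Z[26]=0
i=27: outside box; Z[27]=1 scan→box=[27,28)

[28, 0, 0, 0, 0, 0, 1, 1, 0, 2, 0, 1, 2, 0, 1, 0, 0, 0, 0, 0, 0, 0, 1, 2, 0, 0, 0, 1]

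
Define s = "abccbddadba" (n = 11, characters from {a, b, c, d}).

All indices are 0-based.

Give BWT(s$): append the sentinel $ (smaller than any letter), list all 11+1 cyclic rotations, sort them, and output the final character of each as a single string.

ab$ddaccbdab

rank  rotation      last
    0  $abccbddadba  a
    1  a$abccbddadb  b
    2  abccbddadba$  $
    3  adba$abccbdd  d
    4  ba$abccbddad  d
    5  bccbddadba$a  a
    6  bddadba$abcc  c
    7  cbddadba$abc  c
    8  ccbddadba$ab  b
    9  dadba$abccbd  d
   10  dba$abccbdda  a
   11  ddadba$abccb  b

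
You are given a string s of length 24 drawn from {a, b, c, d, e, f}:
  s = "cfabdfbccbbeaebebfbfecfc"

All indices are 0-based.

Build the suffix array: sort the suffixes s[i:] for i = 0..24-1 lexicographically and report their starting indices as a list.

sorted suffixes:
  #0 SA[0]=2  'abdfbccbbeaebebfbfecfc'
  #1 SA[1]=12  'aebebfbfecfc'
  #2 SA[2]=9  'bbeaebebfbfecfc'
  #3 SA[3]=6  'bccbbeaebebfbfecfc'
  #4 SA[4]=3  'bdfbccbbeaebebfbfecfc'
  #5 SA[5]=10  'beaebebfbfecfc'
  #6 SA[6]=14  'bebfbfecfc'
  #7 SA[7]=16  'bfbfecfc'
  #8 SA[8]=18  'bfecfc'
  #9 SA[9]=23  'c'
  #10 SA[10]=8  'cbbeaebebfbfecfc'
  #11 SA[11]=7  'ccbbeaebebfbfecfc'
  #12 SA[12]=0  'cfabdfbccbbeaebebfbfecfc'
  #13 SA[13]=21  'cfc'
  #14 SA[14]=4  'dfbccbbeaebebfbfecfc'
  #15 SA[15]=11  'eaebebfbfecfc'
  #16 SA[16]=13  'ebebfbfecfc'
  #17 SA[17]=15  'ebfbfecfc'
  #18 SA[18]=20  'ecfc'
  #19 SA[19]=1  'fabdfbccbbeaebebfbfecfc'
  #20 SA[20]=5  'fbccbbeaebebfbfecfc'
  #21 SA[21]=17  'fbfecfc'
  #22 SA[22]=22  'fc'
  #23 SA[23]=19  'fecfc'

[2, 12, 9, 6, 3, 10, 14, 16, 18, 23, 8, 7, 0, 21, 4, 11, 13, 15, 20, 1, 5, 17, 22, 19]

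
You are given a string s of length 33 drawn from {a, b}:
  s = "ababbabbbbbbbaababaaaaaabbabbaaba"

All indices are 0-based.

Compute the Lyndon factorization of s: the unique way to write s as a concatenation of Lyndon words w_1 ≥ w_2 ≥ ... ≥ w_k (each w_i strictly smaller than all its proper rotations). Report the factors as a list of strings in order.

emit factor 1: 'ababbabbbbbbb' (i=0, period=13)
emit factor 2: 'aabab' (i=13, period=5)
emit factor 3: 'aaaaaabbabbaab' (i=18, period=14)
emit factor 4: 'a' (i=32, period=1)

["ababbabbbbbbb", "aabab", "aaaaaabbabbaab", "a"]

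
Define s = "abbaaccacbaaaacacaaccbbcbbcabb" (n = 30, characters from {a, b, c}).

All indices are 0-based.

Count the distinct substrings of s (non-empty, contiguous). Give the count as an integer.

rank | idx | suffix
   0 |  10 | aaaacacaaccbbcbbcabb
   1 |  11 | aaacacaaccbbcbbcabb
   2 |  12 | aacacaaccbbcbbcabb
   3 |   3 | aaccacbaaaacacaaccbbcbbcabb
   4 |  17 | aaccbbcbbcabb
   5 |  27 | abb
   6 |   0 | abbaaccacbaaaacacaaccbbcbbcabb
   7 |  15 | acaaccbbcbbcabb
   8 |  13 | acacaaccbbcbbcabb
   9 |   7 | acbaaaacacaaccbbcbbcabb
  10 |   4 | accacbaaaacacaaccbbcbbcabb
  11 |  18 | accbbcbbcabb
  12 |  29 | b
  13 |   9 | baaaacacaaccbbcbbcabb
  14 |   2 | baaccacbaaaacacaaccbbcbbcabb
  15 |  28 | bb
  16 |   1 | bbaaccacbaaaacacaaccbbcbbcabb
  17 |  24 | bbcabb
  18 |  21 | bbcbbcabb
  19 |  25 | bcabb
  20 |  22 | bcbbcabb
  21 |  16 | caaccbbcbbcabb
  22 |  26 | cabb
  23 |  14 | cacaaccbbcbbcabb
  24 |   6 | cacbaaaacacaaccbbcbbcabb
  25 |   8 | cbaaaacacaaccbbcbbcabb
  26 |  23 | cbbcabb
  27 |  20 | cbbcbbcabb
  28 |   5 | ccacbaaaacacaaccbbcbbcabb
  29 |  19 | ccbbcbbcabb

SA = [10, 11, 12, 3, 17, 27, 0, 15, 13, 7, 4, 18, 29, 9, 2, 28, 1, 24, 21, 25, 22, 16, 26, 14, 6, 8, 23, 20, 5, 19]
rank  pair      lcp
   1  s[10:],s[11:]  3  'aaa'
   2  s[11:],s[12:]  2  'aa'
   3  s[12:],s[3:]  3  'aac'
   4  s[3:],s[17:]  4  'aacc'
   5  s[17:],s[27:]  1  'a'
   6  s[27:],s[0:]  3  'abb'
   7  s[0:],s[15:]  1  'a'
   8  s[15:],s[13:]  3  'aca'
   9  s[13:],s[7:]  2  'ac'
  10  s[7:],s[4:]  2  'ac'
  11  s[4:],s[18:]  3  'acc'
  12  s[18:],s[29:]  0  ''
  13  s[29:],s[9:]  1  'b'
  14  s[9:],s[2:]  3  'baa'
  15  s[2:],s[28:]  1  'b'
  16  s[28:],s[1:]  2  'bb'
  17  s[1:],s[24:]  2  'bb'
  18  s[24:],s[21:]  3  'bbc'
  19  s[21:],s[25:]  1  'b'
  20  s[25:],s[22:]  2  'bc'
  21  s[22:],s[16:]  0  ''
  22  s[16:],s[26:]  2  'ca'
  23  s[26:],s[14:]  2  'ca'
  24  s[14:],s[6:]  3  'cac'
  25  s[6:],s[8:]  1  'c'
  26  s[8:],s[23:]  2  'cb'
  27  s[23:],s[20:]  4  'cbbc'
  28  s[20:],s[5:]  1  'c'
  29  s[5:],s[19:]  2  'cc'

n(n+1)/2 = 30·31/2 = 465
Σ LCP = 0 + 3 + 2 + 3 + 4 + 1 + 3 + 1 + 3 + 2 + 2 + 3 + 0 + 1 + 3 + 1 + 2 + 2 + 3 + 1 + 2 + 0 + 2 + 2 + 3 + 1 + 2 + 4 + 1 + 2 = 59
distinct = 465 − 59 = 406

406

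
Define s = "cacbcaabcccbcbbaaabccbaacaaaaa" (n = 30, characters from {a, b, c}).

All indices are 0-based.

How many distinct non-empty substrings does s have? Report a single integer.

404

sorted suffixes:
  #0 SA[0]=29  'a'
  #1 SA[1]=28  'aa'
  #2 SA[2]=27  'aaa'
  #3 SA[3]=26  'aaaa'
  #4 SA[4]=25  'aaaaa'
  #5 SA[5]=15  'aaabccbaacaaaaa'
  #6 SA[6]=16  'aabccbaacaaaaa'
  #7 SA[7]=5  'aabcccbcbbaaabccbaacaaaaa'
  #8 SA[8]=22  'aacaaaaa'
  #9 SA[9]=17  'abccbaacaaaaa'
  #10 SA[10]=6  'abcccbcbbaaabccbaacaaaaa'
  #11 SA[11]=23  'acaaaaa'
  #12 SA[12]=1  'acbcaabcccbcbbaaabccbaacaaaaa'
  #13 SA[13]=14  'baaabccbaacaaaaa'
  #14 SA[14]=21  'baacaaaaa'
  #15 SA[15]=13  'bbaaabccbaacaaaaa'
  #16 SA[16]=3  'bcaabcccbcbbaaabccbaacaaaaa'
  #17 SA[17]=11  'bcbbaaabccbaacaaaaa'
  #18 SA[18]=18  'bccbaacaaaaa'
  #19 SA[19]=7  'bcccbcbbaaabccbaacaaaaa'
  #20 SA[20]=24  'caaaaa'
  #21 SA[21]=4  'caabcccbcbbaaabccbaacaaaaa'
  #22 SA[22]=0  'cacbcaabcccbcbbaaabccbaacaaaaa'
  #23 SA[23]=20  'cbaacaaaaa'
  #24 SA[24]=12  'cbbaaabccbaacaaaaa'
  #25 SA[25]=2  'cbcaabcccbcbbaaabccbaacaaaaa'
  #26 SA[26]=10  'cbcbbaaabccbaacaaaaa'
  #27 SA[27]=19  'ccbaacaaaaa'
  #28 SA[28]=9  'ccbcbbaaabccbaacaaaaa'
  #29 SA[29]=8  'cccbcbbaaabccbaacaaaaa'

SA = [29, 28, 27, 26, 25, 15, 16, 5, 22, 17, 6, 23, 1, 14, 21, 13, 3, 11, 18, 7, 24, 4, 0, 20, 12, 2, 10, 19, 9, 8]
[i] adj suffixes → lcp
  [1] 29/28 → 1 ('a')
  [2] 28/27 → 2 ('aa')
  [3] 27/26 → 3 ('aaa')
  [4] 26/25 → 4 ('aaaa')
  [5] 25/15 → 3 ('aaa')
  [6] 15/16 → 2 ('aa')
  [7] 16/5 → 5 ('aabcc')
  [8] 5/22 → 2 ('aa')
  [9] 22/17 → 1 ('a')
  [10] 17/6 → 4 ('abcc')
  [11] 6/23 → 1 ('a')
  [12] 23/1 → 2 ('ac')
  [13] 1/14 → 0 ('')
  [14] 14/21 → 3 ('baa')
  [15] 21/13 → 1 ('b')
  [16] 13/3 → 1 ('b')
  [17] 3/11 → 2 ('bc')
  [18] 11/18 → 2 ('bc')
  [19] 18/7 → 3 ('bcc')
  [20] 7/24 → 0 ('')
  [21] 24/4 → 3 ('caa')
  [22] 4/0 → 2 ('ca')
  [23] 0/20 → 1 ('c')
  [24] 20/12 → 2 ('cb')
  [25] 12/2 → 2 ('cb')
  [26] 2/10 → 3 ('cbc')
  [27] 10/19 → 1 ('c')
  [28] 19/9 → 3 ('ccb')
  [29] 9/8 → 2 ('cc')

n(n+1)/2 = 30·31/2 = 465
Σ LCP = 0 + 1 + 2 + 3 + 4 + 3 + 2 + 5 + 2 + 1 + 4 + 1 + 2 + 0 + 3 + 1 + 1 + 2 + 2 + 3 + 0 + 3 + 2 + 1 + 2 + 2 + 3 + 1 + 3 + 2 = 61
distinct = 465 − 61 = 404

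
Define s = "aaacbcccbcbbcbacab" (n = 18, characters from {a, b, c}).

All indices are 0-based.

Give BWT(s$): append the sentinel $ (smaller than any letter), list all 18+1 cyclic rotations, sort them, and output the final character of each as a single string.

b$acbaaccbccabbcacb

rank  rotation             last
    0  $aaacbcccbcbbcbacab  b
    1  aaacbcccbcbbcbacab$  $
    2  aacbcccbcbbcbacab$a  a
    3  ab$aaacbcccbcbbcbac  c
    4  acab$aaacbcccbcbbcb  b
    5  acbcccbcbbcbacab$aa  a
    6  b$aaacbcccbcbbcbaca  a
    7  bacab$aaacbcccbcbbc  c
    8  bbcbacab$aaacbcccbc  c
    9  bcbacab$aaacbcccbcb  b
   10  bcbbcbacab$aaacbccc  c
   11  bcccbcbbcbacab$aaac  c
   12  cab$aaacbcccbcbbcba  a
   13  cbacab$aaacbcccbcbb  b
   14  cbbcbacab$aaacbcccb  b
   15  cbcbbcbacab$aaacbcc  c
   16  cbcccbcbbcbacab$aaa  a
   17  ccbcbbcbacab$aaacbc  c
   18  cccbcbbcbacab$aaacb  b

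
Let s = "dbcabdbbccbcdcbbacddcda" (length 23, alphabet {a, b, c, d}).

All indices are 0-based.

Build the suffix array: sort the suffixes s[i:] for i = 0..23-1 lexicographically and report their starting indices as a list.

rank | idx | suffix
   0 |  22 | a
   1 |   3 | abdbbccbcdcbbacddcda
   2 |  16 | acddcda
   3 |  15 | bacddcda
   4 |  14 | bbacddcda
   5 |   6 | bbccbcdcbbacddcda
   6 |   1 | bcabdbbccbcdcbbacddcda
   7 |   7 | bccbcdcbbacddcda
   8 |  10 | bcdcbbacddcda
   9 |   4 | bdbbccbcdcbbacddcda
  10 |   2 | cabdbbccbcdcbbacddcda
  11 |  13 | cbbacddcda
  12 |   9 | cbcdcbbacddcda
  13 |   8 | ccbcdcbbacddcda
  14 |  20 | cda
  15 |  11 | cdcbbacddcda
  16 |  17 | cddcda
  17 |  21 | da
  18 |   5 | dbbccbcdcbbacddcda
  19 |   0 | dbcabdbbccbcdcbbacddcda
  20 |  12 | dcbbacddcda
  21 |  19 | dcda
  22 |  18 | ddcda

[22, 3, 16, 15, 14, 6, 1, 7, 10, 4, 2, 13, 9, 8, 20, 11, 17, 21, 5, 0, 12, 19, 18]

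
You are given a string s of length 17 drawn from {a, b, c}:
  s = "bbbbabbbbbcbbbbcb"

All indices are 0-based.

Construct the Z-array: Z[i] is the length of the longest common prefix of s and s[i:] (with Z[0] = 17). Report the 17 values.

[17, 3, 2, 1, 0, 4, 4, 3, 2, 1, 0, 4, 3, 2, 1, 0, 1]

Z[0]=17
i=1: fresh scan; Z[1]=3 scan→box=[1,4)
i=2: min(r-i=2, Z[1]=3)=2; Z[2]=2
i=3: min(r-i=1, Z[2]=2)=1; Z[3]=1
i=4: fresh scan; Z[4]=0
i=5: fresh scan; Z[5]=4 scan→box=[5,9)
i=6: min(r-i=3, Z[1]=3)=3; Z[6]=4 scan→box=[6,10)
i=7: min(r-i=3, Z[1]=3)=3; Z[7]=3
i=8: min(r-i=2, Z[2]=2)=2; Z[8]=2
i=9: min(r-i=1, Z[3]=1)=1; Z[9]=1
i=10: fresh scan; Z[10]=0
i=11: fresh scan; Z[11]=4 scan→box=[11,15)
i=12: min(r-i=3, Z[1]=3)=3; Z[12]=3
i=13: min(r-i=2, Z[2]=2)=2; Z[13]=2
i=14: min(r-i=1, Z[3]=1)=1; Z[14]=1
i=15: fresh scan; Z[15]=0
i=16: fresh scan; Z[16]=1 scan→box=[16,17)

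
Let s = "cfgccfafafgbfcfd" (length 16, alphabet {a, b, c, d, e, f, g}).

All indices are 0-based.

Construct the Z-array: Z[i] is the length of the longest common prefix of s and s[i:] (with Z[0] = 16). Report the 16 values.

Z[0]=16
i=1: fresh scan; Z[1]=0
i=2: fresh scan; Z[2]=0
i=3: fresh scan; Z[3]=1 grow→box=[3,4)
i=4: fresh scan; Z[4]=2 grow→box=[4,6)
i=5: min(r-i=1, Z[1]=0)=0; Z[5]=0
i=6: fresh scan; Z[6]=0
i=7: fresh scan; Z[7]=0
i=8: fresh scan; Z[8]=0
i=9: fresh scan; Z[9]=0
i=10: fresh scan; Z[10]=0
i=11: fresh scan; Z[11]=0
i=12: fresh scan; Z[12]=0
i=13: fresh scan; Z[13]=2 grow→box=[13,15)
i=14: min(r-i=1, Z[1]=0)=0; Z[14]=0
i=15: fresh scan; Z[15]=0

[16, 0, 0, 1, 2, 0, 0, 0, 0, 0, 0, 0, 0, 2, 0, 0]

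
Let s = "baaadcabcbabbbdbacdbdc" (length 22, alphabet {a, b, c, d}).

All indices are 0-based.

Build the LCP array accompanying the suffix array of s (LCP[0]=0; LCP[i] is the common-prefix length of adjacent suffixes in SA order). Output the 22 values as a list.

rank | idx | suffix
   0 |   1 | aaadcabcbabbbdbacdbdc
   1 |   2 | aadcabcbabbbdbacdbdc
   2 |  10 | abbbdbacdbdc
   3 |   6 | abcbabbbdbacdbdc
   4 |  16 | acdbdc
   5 |   3 | adcabcbabbbdbacdbdc
   6 |   0 | baaadcabcbabbbdbacdbdc
   7 |   9 | babbbdbacdbdc
   8 |  15 | bacdbdc
   9 |  11 | bbbdbacdbdc
  10 |  12 | bbdbacdbdc
  11 |   7 | bcbabbbdbacdbdc
  12 |  13 | bdbacdbdc
  13 |  19 | bdc
  14 |  21 | c
  15 |   5 | cabcbabbbdbacdbdc
  16 |   8 | cbabbbdbacdbdc
  17 |  17 | cdbdc
  18 |  14 | dbacdbdc
  19 |  18 | dbdc
  20 |  20 | dc
  21 |   4 | dcabcbabbbdbacdbdc

SA = [1, 2, 10, 6, 16, 3, 0, 9, 15, 11, 12, 7, 13, 19, 21, 5, 8, 17, 14, 18, 20, 4]
i: (SA[i-1],SA[i]) lcp shared
  1: (1,2) 2 'aa'
  2: (2,10) 1 'a'
  3: (10,6) 2 'ab'
  4: (6,16) 1 'a'
  5: (16,3) 1 'a'
  6: (3,0) 0 ''
  7: (0,9) 2 'ba'
  8: (9,15) 2 'ba'
  9: (15,11) 1 'b'
  10: (11,12) 2 'bb'
  11: (12,7) 1 'b'
  12: (7,13) 1 'b'
  13: (13,19) 2 'bd'
  14: (19,21) 0 ''
  15: (21,5) 1 'c'
  16: (5,8) 1 'c'
  17: (8,17) 1 'c'
  18: (17,14) 0 ''
  19: (14,18) 2 'db'
  20: (18,20) 1 'd'
  21: (20,4) 2 'dc'

[0, 2, 1, 2, 1, 1, 0, 2, 2, 1, 2, 1, 1, 2, 0, 1, 1, 1, 0, 2, 1, 2]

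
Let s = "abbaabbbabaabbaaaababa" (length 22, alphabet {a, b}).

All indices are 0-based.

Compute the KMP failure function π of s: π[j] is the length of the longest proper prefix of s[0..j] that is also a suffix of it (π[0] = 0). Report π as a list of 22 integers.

π[0] = 0
j=1 s[j]='b': π[1]=0 (border '')
j=2 s[j]='b': π[2]=0 (border '')
j=3 s[j]='a': π[3]=1 (border 'a')
j=4 s[j]='a': k: 1→0; π[4]=1 (border 'a')
j=5 s[j]='b': π[5]=2 (border 'ab')
j=6 s[j]='b': π[6]=3 (border 'abb')
j=7 s[j]='b': k: 3→0; π[7]=0 (border '')
j=8 s[j]='a': π[8]=1 (border 'a')
j=9 s[j]='b': π[9]=2 (border 'ab')
j=10 s[j]='a': k: 2→0; π[10]=1 (border 'a')
j=11 s[j]='a': k: 1→0; π[11]=1 (border 'a')
j=12 s[j]='b': π[12]=2 (border 'ab')
j=13 s[j]='b': π[13]=3 (border 'abb')
j=14 s[j]='a': π[14]=4 (border 'abba')
j=15 s[j]='a': π[15]=5 (border 'abbaa')
j=16 s[j]='a': k: 5→1→0; π[16]=1 (border 'a')
j=17 s[j]='a': k: 1→0; π[17]=1 (border 'a')
j=18 s[j]='b': π[18]=2 (border 'ab')
j=19 s[j]='a': k: 2→0; π[19]=1 (border 'a')
j=20 s[j]='b': π[20]=2 (border 'ab')
j=21 s[j]='a': k: 2→0; π[21]=1 (border 'a')

[0, 0, 0, 1, 1, 2, 3, 0, 1, 2, 1, 1, 2, 3, 4, 5, 1, 1, 2, 1, 2, 1]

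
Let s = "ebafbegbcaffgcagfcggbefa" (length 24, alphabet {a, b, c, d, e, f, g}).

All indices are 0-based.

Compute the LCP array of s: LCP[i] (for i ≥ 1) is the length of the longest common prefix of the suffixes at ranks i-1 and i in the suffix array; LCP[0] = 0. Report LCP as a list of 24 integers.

[0, 1, 2, 1, 0, 1, 1, 2, 0, 2, 1, 0, 1, 1, 0, 1, 1, 1, 1, 0, 2, 1, 1, 1]

rank→(start, suffix):
  0 → (23, 'a')
  1 → (2, 'afbegbcaffgcagfcggbefa')
  2 → (9, 'affgcagfcggbefa')
  3 → (14, 'agfcggbefa')
  4 → (1, 'bafbegbcaffgcagfcggbefa')
  5 → (7, 'bcaffgcagfcggbefa')
  6 → (20, 'befa')
  7 → (4, 'begbcaffgcagfcggbefa')
  8 → (8, 'caffgcagfcggbefa')
  9 → (13, 'cagfcggbefa')
  10 → (17, 'cggbefa')
  11 → (0, 'ebafbegbcaffgcagfcggbefa')
  12 → (21, 'efa')
  13 → (5, 'egbcaffgcagfcggbefa')
  14 → (22, 'fa')
  15 → (3, 'fbegbcaffgcagfcggbefa')
  16 → (16, 'fcggbefa')
  17 → (10, 'ffgcagfcggbefa')
  18 → (11, 'fgcagfcggbefa')
  19 → (6, 'gbcaffgcagfcggbefa')
  20 → (19, 'gbefa')
  21 → (12, 'gcagfcggbefa')
  22 → (15, 'gfcggbefa')
  23 → (18, 'ggbefa')

SA = [23, 2, 9, 14, 1, 7, 20, 4, 8, 13, 17, 0, 21, 5, 22, 3, 16, 10, 11, 6, 19, 12, 15, 18]
rank  pair      lcp
   1  s[23:],s[2:]  1  'a'
   2  s[2:],s[9:]  2  'af'
   3  s[9:],s[14:]  1  'a'
   4  s[14:],s[1:]  0  ''
   5  s[1:],s[7:]  1  'b'
   6  s[7:],s[20:]  1  'b'
   7  s[20:],s[4:]  2  'be'
   8  s[4:],s[8:]  0  ''
   9  s[8:],s[13:]  2  'ca'
  10  s[13:],s[17:]  1  'c'
  11  s[17:],s[0:]  0  ''
  12  s[0:],s[21:]  1  'e'
  13  s[21:],s[5:]  1  'e'
  14  s[5:],s[22:]  0  ''
  15  s[22:],s[3:]  1  'f'
  16  s[3:],s[16:]  1  'f'
  17  s[16:],s[10:]  1  'f'
  18  s[10:],s[11:]  1  'f'
  19  s[11:],s[6:]  0  ''
  20  s[6:],s[19:]  2  'gb'
  21  s[19:],s[12:]  1  'g'
  22  s[12:],s[15:]  1  'g'
  23  s[15:],s[18:]  1  'g'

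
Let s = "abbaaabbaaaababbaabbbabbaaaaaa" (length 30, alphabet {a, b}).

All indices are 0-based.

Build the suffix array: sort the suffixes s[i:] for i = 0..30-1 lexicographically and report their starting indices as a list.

[29, 28, 27, 26, 25, 24, 8, 9, 3, 10, 4, 16, 11, 21, 5, 0, 13, 17, 23, 7, 2, 15, 20, 12, 22, 6, 1, 14, 19, 18]

rank | idx | suffix
   0 |  29 | a
   1 |  28 | aa
   2 |  27 | aaa
   3 |  26 | aaaa
   4 |  25 | aaaaa
   5 |  24 | aaaaaa
   6 |   8 | aaaababbaabbbabbaaaaaa
   7 |   9 | aaababbaabbbabbaaaaaa
   8 |   3 | aaabbaaaababbaabbbabbaaaaaa
   9 |  10 | aababbaabbbabbaaaaaa
  10 |   4 | aabbaaaababbaabbbabbaaaaaa
  11 |  16 | aabbbabbaaaaaa
  12 |  11 | ababbaabbbabbaaaaaa
  13 |  21 | abbaaaaaa
  14 |   5 | abbaaaababbaabbbabbaaaaaa
  15 |   0 | abbaaabbaaaababbaabbbabbaaaaaa
  16 |  13 | abbaabbbabbaaaaaa
  17 |  17 | abbbabbaaaaaa
  18 |  23 | baaaaaa
  19 |   7 | baaaababbaabbbabbaaaaaa
  20 |   2 | baaabbaaaababbaabbbabbaaaaaa
  21 |  15 | baabbbabbaaaaaa
  22 |  20 | babbaaaaaa
  23 |  12 | babbaabbbabbaaaaaa
  24 |  22 | bbaaaaaa
  25 |   6 | bbaaaababbaabbbabbaaaaaa
  26 |   1 | bbaaabbaaaababbaabbbabbaaaaaa
  27 |  14 | bbaabbbabbaaaaaa
  28 |  19 | bbabbaaaaaa
  29 |  18 | bbbabbaaaaaa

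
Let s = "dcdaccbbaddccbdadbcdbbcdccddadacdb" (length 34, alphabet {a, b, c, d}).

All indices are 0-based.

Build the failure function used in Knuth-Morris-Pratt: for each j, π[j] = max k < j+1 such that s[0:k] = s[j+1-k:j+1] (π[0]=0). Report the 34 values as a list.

[0, 0, 1, 0, 0, 0, 0, 0, 0, 1, 1, 2, 0, 0, 1, 0, 1, 0, 0, 1, 0, 0, 0, 1, 2, 0, 1, 1, 0, 1, 0, 0, 1, 0]

π[0] = 0
j=1 s[j]='c': π[1]=0 (border '')
j=2 s[j]='d': π[2]=1 (border 'd')
j=3 s[j]='a': k: 1→0; π[3]=0 (border '')
j=4 s[j]='c': π[4]=0 (border '')
j=5 s[j]='c': π[5]=0 (border '')
j=6 s[j]='b': π[6]=0 (border '')
j=7 s[j]='b': π[7]=0 (border '')
j=8 s[j]='a': π[8]=0 (border '')
j=9 s[j]='d': π[9]=1 (border 'd')
j=10 s[j]='d': k: 1→0; π[10]=1 (border 'd')
j=11 s[j]='c': π[11]=2 (border 'dc')
j=12 s[j]='c': k: 2→0; π[12]=0 (border '')
j=13 s[j]='b': π[13]=0 (border '')
j=14 s[j]='d': π[14]=1 (border 'd')
j=15 s[j]='a': k: 1→0; π[15]=0 (border '')
j=16 s[j]='d': π[16]=1 (border 'd')
j=17 s[j]='b': k: 1→0; π[17]=0 (border '')
j=18 s[j]='c': π[18]=0 (border '')
j=19 s[j]='d': π[19]=1 (border 'd')
j=20 s[j]='b': k: 1→0; π[20]=0 (border '')
j=21 s[j]='b': π[21]=0 (border '')
j=22 s[j]='c': π[22]=0 (border '')
j=23 s[j]='d': π[23]=1 (border 'd')
j=24 s[j]='c': π[24]=2 (border 'dc')
j=25 s[j]='c': k: 2→0; π[25]=0 (border '')
j=26 s[j]='d': π[26]=1 (border 'd')
j=27 s[j]='d': k: 1→0; π[27]=1 (border 'd')
j=28 s[j]='a': k: 1→0; π[28]=0 (border '')
j=29 s[j]='d': π[29]=1 (border 'd')
j=30 s[j]='a': k: 1→0; π[30]=0 (border '')
j=31 s[j]='c': π[31]=0 (border '')
j=32 s[j]='d': π[32]=1 (border 'd')
j=33 s[j]='b': k: 1→0; π[33]=0 (border '')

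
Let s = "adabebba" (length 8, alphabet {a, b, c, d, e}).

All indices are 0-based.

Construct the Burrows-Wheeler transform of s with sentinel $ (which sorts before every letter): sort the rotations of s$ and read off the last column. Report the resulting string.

abd$beaab

rank  rotation   last
    0  $adabebba  a
    1  a$adabebb  b
    2  abebba$ad  d
    3  adabebba$  $
    4  ba$adabeb  b
    5  bba$adabe  e
    6  bebba$ada  a
    7  dabebba$a  a
    8  ebba$adab  b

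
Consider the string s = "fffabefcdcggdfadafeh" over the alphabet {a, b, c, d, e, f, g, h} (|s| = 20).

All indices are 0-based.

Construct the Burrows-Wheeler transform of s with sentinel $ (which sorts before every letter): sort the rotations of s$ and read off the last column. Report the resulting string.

hffdafdacgbffdeaf$gce

rank  rotation               last
    0  $fffabefcdcggdfadafeh  h
    1  abefcdcggdfadafeh$fff  f
    2  adafeh$fffabefcdcggdf  f
    3  afeh$fffabefcdcggdfad  d
    4  befcdcggdfadafeh$fffa  a
    5  cdcggdfadafeh$fffabef  f
    6  cggdfadafeh$fffabefcd  d
    7  dafeh$fffabefcdcggdfa  a
    8  dcggdfadafeh$fffabefc  c
    9  dfadafeh$fffabefcdcgg  g
   10  efcdcggdfadafeh$fffab  b
   11  eh$fffabefcdcggdfadaf  f
   12  fabefcdcggdfadafeh$ff  f
   13  fadafeh$fffabefcdcggd  d
   14  fcdcggdfadafeh$fffabe  e
   15  feh$fffabefcdcggdfada  a
   16  ffabefcdcggdfadafeh$f  f
   17  fffabefcdcggdfadafeh$  $
   18  gdfadafeh$fffabefcdcg  g
   19  ggdfadafeh$fffabefcdc  c
   20  h$fffabefcdcggdfadafe  e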